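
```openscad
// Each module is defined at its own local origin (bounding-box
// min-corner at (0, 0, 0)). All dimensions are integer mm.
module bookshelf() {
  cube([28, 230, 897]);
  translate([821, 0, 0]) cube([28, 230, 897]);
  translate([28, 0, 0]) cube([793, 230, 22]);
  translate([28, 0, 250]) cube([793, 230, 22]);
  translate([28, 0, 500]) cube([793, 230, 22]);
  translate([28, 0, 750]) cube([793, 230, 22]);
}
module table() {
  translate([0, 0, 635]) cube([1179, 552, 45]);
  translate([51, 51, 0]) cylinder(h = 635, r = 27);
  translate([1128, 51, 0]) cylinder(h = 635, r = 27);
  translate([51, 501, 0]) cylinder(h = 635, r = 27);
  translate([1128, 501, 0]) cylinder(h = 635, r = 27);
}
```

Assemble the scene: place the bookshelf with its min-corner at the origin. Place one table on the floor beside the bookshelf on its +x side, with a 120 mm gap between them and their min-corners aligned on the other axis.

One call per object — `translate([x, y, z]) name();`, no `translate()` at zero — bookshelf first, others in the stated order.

bookshelf();
translate([969, 0, 0]) table();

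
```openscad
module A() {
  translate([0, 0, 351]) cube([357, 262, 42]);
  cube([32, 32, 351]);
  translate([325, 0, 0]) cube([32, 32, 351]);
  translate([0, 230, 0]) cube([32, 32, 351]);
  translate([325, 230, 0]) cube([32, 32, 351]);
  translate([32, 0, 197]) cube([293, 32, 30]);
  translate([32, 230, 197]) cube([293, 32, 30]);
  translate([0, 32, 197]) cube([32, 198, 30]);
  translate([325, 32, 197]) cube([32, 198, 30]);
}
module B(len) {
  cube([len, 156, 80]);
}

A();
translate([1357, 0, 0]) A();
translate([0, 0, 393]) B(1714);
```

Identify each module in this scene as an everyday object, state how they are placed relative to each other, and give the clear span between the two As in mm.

A is a stool. B is a beam. A beam spans the tops of two stools. The clear span between the two stools is 1000 mm.

Second stool starts at x = 1357; first ends at x = 357; clear span = 1357 − 357 = 1000 mm.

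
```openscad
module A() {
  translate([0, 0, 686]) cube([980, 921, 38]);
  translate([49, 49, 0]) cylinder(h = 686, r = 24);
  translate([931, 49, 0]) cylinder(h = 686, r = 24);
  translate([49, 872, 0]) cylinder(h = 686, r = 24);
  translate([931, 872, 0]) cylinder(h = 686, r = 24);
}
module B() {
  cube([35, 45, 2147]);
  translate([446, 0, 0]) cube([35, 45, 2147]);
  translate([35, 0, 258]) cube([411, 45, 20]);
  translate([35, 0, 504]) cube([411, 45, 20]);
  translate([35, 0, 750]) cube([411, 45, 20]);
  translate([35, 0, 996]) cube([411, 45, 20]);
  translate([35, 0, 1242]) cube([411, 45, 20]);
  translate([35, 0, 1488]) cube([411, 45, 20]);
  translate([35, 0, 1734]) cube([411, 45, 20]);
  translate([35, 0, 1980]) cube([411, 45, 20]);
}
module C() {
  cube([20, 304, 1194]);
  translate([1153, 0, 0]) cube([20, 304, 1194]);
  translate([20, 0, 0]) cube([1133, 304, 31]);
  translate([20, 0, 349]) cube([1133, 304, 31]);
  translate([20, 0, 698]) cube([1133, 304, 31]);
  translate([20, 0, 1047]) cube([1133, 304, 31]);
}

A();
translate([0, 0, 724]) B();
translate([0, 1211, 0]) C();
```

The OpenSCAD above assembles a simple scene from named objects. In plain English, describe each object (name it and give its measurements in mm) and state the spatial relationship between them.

A is a rectangular dining table. The top is 980×921×38 mm with its upper surface at z = 724 mm. It stands on four round legs of 48 mm diameter, each leg's bounding box inset 25 mm from the nearest pair of top edges, running from the floor to the underside of the top.

B is a straight ladder. Two 35×45 mm vertical rails, 2147 mm tall, stand 481 mm apart (outside-to-outside) with their front faces coplanar on the −y side. 8 rungs, each 45 mm deep and 20 mm tall, span between the inner faces of the rails, front faces flush with the rails. The lowest rung's underside is at z = 258 mm and rungs are spaced 246 mm apart (underside to underside).

C is a bookshelf 1173 mm wide overall, 304 mm deep and 1194 mm tall. The two sides are 20 mm thick vertical panels. 4 horizontal shelves of 31 mm thickness span between the inner faces of the sides; the lowest shelf sits on the floor and shelves are stacked with a clear vertical gap of 318 mm between each pair.

The ladder is on top of the table. The bookshelf is on the floor beside the table on its +y side.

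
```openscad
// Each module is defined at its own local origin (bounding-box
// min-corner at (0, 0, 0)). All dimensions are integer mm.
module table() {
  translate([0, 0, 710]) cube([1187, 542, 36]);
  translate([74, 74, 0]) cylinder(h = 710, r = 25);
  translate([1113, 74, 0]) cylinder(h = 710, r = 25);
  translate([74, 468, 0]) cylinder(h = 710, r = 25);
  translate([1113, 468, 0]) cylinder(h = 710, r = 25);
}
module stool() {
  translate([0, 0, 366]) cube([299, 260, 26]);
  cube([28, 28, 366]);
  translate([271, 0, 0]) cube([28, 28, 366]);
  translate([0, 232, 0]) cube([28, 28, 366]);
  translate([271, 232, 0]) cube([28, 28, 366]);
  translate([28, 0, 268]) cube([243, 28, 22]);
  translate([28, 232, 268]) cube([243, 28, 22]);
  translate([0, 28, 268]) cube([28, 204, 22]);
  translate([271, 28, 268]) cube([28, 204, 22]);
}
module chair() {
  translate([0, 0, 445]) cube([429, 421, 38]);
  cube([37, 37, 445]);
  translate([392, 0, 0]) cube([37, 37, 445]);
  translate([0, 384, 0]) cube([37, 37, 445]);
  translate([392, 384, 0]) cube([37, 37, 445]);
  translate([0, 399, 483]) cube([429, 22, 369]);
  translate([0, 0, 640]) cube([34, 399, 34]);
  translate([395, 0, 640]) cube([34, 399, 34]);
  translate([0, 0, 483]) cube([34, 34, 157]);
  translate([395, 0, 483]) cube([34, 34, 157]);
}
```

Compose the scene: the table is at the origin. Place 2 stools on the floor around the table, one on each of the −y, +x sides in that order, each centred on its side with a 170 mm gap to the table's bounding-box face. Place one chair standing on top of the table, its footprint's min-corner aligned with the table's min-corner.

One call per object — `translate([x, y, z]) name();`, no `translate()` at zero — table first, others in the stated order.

table();
translate([444, -430, 0]) stool();
translate([1357, 141, 0]) stool();
translate([0, 0, 746]) chair();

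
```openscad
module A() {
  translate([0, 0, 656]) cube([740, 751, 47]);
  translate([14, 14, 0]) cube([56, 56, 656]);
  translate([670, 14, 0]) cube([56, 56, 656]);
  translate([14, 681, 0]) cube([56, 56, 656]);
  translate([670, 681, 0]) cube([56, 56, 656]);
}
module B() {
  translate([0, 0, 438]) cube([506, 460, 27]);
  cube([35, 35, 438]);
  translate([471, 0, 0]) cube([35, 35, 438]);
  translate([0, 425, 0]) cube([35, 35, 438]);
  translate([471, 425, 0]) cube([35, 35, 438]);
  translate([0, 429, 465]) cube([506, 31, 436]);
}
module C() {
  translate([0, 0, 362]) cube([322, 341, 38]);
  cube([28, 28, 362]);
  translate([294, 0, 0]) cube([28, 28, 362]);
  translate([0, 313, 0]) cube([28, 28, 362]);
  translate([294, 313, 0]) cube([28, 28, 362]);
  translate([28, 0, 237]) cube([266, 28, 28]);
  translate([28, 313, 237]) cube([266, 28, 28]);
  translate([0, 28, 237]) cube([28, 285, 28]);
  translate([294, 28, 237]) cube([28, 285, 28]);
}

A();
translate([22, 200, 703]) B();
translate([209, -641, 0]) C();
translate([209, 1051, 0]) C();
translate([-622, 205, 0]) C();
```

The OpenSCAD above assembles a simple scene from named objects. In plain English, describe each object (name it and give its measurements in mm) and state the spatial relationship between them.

A is a rectangular dining table. The top is 740×751×47 mm with its upper surface at z = 703 mm. It stands on four 56×56 mm square legs, each inset 14 mm from the nearest pair of top edges, running from the floor to the underside of the top.

B is a chair: 506×460 mm seat, 27 mm thick, top at z = 465 mm, on four 35 mm square corner legs flush with the seat edges. A 31 mm thick backrest slab spans the full seat width, extending 436 mm above the seat top, its back face flush with the seat's +y edge.

C is a four-legged stool. The seat is a 322×341×38 mm slab whose top surface is at z = 400 mm; four square legs, each 28×28 mm in cross-section, run from the floor (z = 0) to the underside of the seat, each flush with a corner of the seat. Four stretchers, 28 mm wide and 28 mm tall, connect adjacent legs with their undersides at z = 237 mm, each running between the inner faces of the legs it joins and aligned with the legs' outer faces on the other axis.

The chair is on top of the table. Three stools sit around the table at the −y, +y, −x sides.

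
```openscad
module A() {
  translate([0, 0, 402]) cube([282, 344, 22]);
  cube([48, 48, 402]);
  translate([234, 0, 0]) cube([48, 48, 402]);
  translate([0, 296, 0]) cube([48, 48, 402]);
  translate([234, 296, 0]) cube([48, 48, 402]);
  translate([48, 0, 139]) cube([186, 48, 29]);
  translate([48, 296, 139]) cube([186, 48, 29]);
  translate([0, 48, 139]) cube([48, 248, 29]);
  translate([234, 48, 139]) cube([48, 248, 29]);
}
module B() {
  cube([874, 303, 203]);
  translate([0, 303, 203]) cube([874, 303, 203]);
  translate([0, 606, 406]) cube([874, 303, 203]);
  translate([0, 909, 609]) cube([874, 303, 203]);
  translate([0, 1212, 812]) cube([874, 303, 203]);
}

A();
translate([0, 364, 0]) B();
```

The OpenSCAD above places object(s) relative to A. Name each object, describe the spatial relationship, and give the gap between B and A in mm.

A is a stool. B is a staircase. The staircase is on the floor beside the stool on its +y side. The gap between the staircase and the stool is 20 mm.

The staircase's nearest face is 20 mm from the stool's +y face.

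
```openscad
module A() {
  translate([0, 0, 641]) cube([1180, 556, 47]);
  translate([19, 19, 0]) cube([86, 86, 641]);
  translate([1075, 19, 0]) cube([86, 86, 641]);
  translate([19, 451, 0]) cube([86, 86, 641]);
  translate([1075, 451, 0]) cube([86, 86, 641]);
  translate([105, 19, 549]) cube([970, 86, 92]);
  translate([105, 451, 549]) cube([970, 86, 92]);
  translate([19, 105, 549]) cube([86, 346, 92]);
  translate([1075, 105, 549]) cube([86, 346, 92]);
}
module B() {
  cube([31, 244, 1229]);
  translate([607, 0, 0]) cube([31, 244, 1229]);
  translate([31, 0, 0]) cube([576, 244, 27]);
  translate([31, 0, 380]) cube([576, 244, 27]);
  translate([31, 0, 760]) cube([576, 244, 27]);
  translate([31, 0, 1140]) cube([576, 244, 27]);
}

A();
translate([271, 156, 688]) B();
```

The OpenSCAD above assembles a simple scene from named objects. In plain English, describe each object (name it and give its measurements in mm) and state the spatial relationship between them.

A is a table with a 1180×556 mm rectangular top, 47 mm thick, top surface at z = 688 mm, supported by four 86×86 mm square legs, each inset 19 mm from the nearest pair of top edges, running from the floor. Four apron rails, 86 mm thick and 92 mm tall, run between adjacent legs with their top edges flush with the underside of the top and their outer faces flush with the legs' outer faces.

B is a bookshelf 638 mm wide overall, 244 mm deep and 1229 mm tall. The two sides are 31 mm thick vertical panels. 4 horizontal shelves of 27 mm thickness span between the inner faces of the sides; the lowest shelf sits on the floor and shelves are stacked with a clear vertical gap of 353 mm between each pair.

The bookshelf is on top of the table, centred.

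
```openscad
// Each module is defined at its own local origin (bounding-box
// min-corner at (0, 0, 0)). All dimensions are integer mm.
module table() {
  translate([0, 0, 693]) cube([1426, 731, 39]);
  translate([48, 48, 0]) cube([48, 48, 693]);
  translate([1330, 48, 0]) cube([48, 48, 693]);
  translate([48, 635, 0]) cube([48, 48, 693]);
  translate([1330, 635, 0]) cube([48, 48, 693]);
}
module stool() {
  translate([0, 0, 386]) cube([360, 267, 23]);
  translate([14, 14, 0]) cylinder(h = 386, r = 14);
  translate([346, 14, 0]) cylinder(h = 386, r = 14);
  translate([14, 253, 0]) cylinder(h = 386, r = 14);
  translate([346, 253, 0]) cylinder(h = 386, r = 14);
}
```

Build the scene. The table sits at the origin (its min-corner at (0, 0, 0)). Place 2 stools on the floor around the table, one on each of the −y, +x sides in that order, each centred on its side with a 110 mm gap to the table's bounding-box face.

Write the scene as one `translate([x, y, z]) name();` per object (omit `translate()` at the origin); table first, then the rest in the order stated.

table();
translate([533, -377, 0]) stool();
translate([1536, 232, 0]) stool();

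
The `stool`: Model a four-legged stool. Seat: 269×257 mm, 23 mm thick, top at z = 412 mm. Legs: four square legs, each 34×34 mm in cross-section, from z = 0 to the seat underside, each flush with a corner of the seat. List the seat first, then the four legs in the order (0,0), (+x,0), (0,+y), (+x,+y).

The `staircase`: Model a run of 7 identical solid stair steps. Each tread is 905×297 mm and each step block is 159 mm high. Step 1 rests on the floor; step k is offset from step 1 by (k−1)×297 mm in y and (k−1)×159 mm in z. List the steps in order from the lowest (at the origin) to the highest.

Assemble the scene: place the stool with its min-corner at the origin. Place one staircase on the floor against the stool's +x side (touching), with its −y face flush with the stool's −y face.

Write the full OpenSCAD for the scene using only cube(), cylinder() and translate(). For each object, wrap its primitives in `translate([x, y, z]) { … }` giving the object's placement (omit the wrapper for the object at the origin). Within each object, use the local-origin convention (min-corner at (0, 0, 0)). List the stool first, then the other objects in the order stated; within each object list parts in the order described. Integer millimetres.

translate([0, 0, 389]) cube([269, 257, 23]);
cube([34, 34, 389]);
translate([235, 0, 0]) cube([34, 34, 389]);
translate([0, 223, 0]) cube([34, 34, 389]);
translate([235, 223, 0]) cube([34, 34, 389]);
translate([269, 0, 0]) {
  cube([905, 297, 159]);
  translate([0, 297, 159]) cube([905, 297, 159]);
  translate([0, 594, 318]) cube([905, 297, 159]);
  translate([0, 891, 477]) cube([905, 297, 159]);
  translate([0, 1188, 636]) cube([905, 297, 159]);
  translate([0, 1485, 795]) cube([905, 297, 159]);
  translate([0, 1782, 954]) cube([905, 297, 159]);
}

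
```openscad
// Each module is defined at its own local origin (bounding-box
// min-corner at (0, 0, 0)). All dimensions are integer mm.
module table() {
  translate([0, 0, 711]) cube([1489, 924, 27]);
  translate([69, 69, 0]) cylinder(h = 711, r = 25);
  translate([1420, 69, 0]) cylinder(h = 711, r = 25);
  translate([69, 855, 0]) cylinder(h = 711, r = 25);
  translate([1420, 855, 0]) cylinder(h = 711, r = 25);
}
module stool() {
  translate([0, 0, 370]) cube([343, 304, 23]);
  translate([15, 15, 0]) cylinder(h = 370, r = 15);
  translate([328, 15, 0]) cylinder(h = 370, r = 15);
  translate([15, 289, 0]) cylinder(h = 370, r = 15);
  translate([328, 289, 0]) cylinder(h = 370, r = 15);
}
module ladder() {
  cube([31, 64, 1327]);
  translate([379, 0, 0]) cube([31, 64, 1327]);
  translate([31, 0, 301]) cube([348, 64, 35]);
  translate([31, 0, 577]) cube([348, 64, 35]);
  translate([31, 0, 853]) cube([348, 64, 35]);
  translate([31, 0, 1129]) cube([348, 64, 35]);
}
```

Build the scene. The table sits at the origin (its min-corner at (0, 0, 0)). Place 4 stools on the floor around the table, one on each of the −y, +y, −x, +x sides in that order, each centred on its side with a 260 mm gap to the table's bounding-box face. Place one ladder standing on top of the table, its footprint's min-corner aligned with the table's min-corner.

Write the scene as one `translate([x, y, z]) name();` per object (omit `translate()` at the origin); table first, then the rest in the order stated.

table();
translate([573, -564, 0]) stool();
translate([573, 1184, 0]) stool();
translate([-603, 310, 0]) stool();
translate([1749, 310, 0]) stool();
translate([0, 0, 738]) ladder();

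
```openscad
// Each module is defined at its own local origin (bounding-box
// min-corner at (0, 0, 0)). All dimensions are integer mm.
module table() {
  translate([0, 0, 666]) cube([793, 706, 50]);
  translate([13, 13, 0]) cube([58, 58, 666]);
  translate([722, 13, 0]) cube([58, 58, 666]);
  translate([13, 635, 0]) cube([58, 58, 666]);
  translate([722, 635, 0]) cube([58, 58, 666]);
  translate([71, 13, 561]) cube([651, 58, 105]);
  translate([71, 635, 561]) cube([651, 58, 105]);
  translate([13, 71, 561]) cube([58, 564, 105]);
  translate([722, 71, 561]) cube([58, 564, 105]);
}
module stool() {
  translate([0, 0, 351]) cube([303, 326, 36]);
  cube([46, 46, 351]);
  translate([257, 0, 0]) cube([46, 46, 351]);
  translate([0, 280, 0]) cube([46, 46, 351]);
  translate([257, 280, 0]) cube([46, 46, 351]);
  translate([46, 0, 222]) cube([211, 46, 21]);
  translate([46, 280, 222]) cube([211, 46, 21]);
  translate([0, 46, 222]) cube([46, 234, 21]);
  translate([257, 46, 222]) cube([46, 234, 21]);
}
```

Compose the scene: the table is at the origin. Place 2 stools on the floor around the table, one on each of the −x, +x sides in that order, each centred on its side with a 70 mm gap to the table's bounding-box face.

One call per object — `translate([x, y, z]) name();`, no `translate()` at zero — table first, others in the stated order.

table();
translate([-373, 190, 0]) stool();
translate([863, 190, 0]) stool();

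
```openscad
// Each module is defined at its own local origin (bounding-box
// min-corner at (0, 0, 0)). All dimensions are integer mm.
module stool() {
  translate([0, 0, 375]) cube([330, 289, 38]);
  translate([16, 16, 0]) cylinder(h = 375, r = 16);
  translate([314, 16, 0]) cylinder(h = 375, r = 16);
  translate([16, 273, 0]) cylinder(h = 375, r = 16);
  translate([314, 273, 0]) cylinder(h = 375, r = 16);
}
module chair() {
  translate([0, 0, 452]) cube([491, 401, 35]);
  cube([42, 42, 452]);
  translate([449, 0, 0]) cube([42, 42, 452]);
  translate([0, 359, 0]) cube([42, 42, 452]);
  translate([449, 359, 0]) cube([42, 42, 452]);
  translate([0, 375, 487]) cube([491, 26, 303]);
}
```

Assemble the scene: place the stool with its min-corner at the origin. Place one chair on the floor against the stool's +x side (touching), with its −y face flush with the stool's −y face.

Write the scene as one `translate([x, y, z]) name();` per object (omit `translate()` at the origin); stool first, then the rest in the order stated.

stool();
translate([330, 0, 0]) chair();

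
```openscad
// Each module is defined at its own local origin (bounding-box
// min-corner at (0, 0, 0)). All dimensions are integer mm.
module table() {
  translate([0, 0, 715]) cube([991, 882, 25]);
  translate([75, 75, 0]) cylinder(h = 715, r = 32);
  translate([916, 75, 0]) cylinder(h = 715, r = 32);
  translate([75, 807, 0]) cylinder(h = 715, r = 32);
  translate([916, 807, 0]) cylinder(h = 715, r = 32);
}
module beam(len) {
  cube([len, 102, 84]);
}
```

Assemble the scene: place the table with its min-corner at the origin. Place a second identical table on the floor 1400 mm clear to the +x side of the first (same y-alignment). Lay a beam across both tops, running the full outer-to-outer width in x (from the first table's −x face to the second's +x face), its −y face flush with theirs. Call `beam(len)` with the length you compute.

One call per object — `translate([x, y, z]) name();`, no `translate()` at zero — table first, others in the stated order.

table();
translate([2391, 0, 0]) table();
translate([0, 0, 740]) beam(3382);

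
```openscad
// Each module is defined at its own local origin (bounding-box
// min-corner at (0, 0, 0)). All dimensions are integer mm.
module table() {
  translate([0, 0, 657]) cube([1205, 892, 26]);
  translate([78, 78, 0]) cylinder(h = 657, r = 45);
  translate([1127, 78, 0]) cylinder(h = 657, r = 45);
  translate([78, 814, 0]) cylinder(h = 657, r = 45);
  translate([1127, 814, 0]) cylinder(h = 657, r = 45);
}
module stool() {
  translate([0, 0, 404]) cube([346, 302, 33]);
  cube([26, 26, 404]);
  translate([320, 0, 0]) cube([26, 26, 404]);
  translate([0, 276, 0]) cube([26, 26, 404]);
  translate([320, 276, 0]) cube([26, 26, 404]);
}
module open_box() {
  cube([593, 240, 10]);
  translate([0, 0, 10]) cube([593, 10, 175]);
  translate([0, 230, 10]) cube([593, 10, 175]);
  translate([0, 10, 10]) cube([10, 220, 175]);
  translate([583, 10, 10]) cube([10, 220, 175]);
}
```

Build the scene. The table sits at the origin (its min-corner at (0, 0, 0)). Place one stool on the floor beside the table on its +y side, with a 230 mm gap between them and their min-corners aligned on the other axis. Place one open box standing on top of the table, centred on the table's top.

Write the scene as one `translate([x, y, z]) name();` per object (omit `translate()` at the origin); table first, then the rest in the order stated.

table();
translate([0, 1122, 0]) stool();
translate([306, 326, 683]) open_box();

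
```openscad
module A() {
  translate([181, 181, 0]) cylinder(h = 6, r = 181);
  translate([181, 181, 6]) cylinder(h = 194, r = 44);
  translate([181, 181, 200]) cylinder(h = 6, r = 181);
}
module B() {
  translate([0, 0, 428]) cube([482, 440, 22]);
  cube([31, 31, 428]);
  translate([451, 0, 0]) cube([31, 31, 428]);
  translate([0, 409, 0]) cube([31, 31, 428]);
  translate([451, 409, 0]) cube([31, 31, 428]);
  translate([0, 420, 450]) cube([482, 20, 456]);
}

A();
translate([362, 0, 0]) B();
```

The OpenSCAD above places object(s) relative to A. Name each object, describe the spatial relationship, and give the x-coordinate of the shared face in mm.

A is a spool. B is a chair. The chair is against the spool's +x side, with their −y faces flush. The x-coordinate of the shared face is 362 mm.

The spool's +x face and the chair's −x face are both at x = 362 mm.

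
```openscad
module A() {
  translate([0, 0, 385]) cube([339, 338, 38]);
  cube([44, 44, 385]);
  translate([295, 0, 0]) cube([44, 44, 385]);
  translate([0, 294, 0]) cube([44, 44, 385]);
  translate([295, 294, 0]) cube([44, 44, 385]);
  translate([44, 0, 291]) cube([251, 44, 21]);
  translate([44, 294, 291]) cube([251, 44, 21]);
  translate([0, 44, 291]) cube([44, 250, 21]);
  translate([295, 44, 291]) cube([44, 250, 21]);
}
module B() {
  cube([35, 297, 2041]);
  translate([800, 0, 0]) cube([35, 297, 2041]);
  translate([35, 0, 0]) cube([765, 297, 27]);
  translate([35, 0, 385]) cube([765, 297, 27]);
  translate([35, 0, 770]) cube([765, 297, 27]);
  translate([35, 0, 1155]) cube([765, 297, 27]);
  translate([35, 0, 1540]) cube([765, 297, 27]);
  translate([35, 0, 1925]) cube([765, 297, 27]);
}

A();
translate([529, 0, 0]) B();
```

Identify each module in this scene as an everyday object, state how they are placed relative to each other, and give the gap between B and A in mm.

A is a stool. B is a bookshelf. The bookshelf is on the floor beside the stool on its +x side. The gap between the bookshelf and the stool is 190 mm.

The bookshelf's nearest face is 190 mm from the stool's +x face.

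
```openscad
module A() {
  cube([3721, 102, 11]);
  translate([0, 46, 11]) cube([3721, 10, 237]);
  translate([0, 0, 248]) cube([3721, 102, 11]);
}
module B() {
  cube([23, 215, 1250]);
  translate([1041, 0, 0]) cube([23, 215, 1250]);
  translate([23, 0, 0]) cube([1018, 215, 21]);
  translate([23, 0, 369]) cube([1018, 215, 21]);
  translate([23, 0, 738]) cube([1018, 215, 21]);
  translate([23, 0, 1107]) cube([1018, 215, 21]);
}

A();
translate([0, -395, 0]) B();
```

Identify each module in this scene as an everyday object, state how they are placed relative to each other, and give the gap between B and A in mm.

The bookshelf's nearest face is 180 mm from the I-beam's −y face.

A is an I-beam. B is a bookshelf. The bookshelf is on the floor beside the I-beam on its −y side. The gap between the bookshelf and the I-beam is 180 mm.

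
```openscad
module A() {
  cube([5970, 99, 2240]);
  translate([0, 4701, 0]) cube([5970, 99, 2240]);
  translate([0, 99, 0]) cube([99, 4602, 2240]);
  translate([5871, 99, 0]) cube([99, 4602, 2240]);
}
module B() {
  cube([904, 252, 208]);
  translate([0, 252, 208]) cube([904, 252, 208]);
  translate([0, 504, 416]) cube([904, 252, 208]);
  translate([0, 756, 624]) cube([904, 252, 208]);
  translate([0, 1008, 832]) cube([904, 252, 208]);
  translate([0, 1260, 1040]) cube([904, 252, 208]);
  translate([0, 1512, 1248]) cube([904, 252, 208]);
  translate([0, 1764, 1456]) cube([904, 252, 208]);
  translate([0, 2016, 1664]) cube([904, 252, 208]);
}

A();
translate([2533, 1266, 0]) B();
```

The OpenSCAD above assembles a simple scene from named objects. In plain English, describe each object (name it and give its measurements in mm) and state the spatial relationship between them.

A is a box-shaped house frame (walls only): outside footprint 5970×4800 mm, wall height 2240 mm, wall thickness 99 mm. The two y-facing walls run the full x-width; the two x-facing walls fit between the inner faces of the y-facing walls.

B is a straight staircase of 9 solid steps. Each step is 904 mm wide (x), 252 mm deep (y, the going) and 208 mm tall (the rise). The first step rests on the floor; each subsequent step sits one going further in +y and one rise higher in +z, directly behind and above the previous step with no overlap.

The staircase sits inside the house frame, centred.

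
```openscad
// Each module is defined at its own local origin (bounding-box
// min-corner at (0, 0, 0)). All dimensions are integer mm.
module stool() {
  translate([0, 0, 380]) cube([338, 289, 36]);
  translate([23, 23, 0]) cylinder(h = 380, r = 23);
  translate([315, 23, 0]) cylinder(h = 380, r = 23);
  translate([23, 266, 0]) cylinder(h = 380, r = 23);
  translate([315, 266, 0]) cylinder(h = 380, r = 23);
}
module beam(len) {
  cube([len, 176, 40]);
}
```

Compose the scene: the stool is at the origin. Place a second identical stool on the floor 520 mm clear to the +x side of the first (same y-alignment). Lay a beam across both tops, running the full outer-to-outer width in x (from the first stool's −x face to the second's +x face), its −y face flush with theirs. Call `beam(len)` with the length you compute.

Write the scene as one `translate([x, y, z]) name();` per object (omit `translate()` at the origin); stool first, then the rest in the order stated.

stool();
translate([858, 0, 0]) stool();
translate([0, 0, 416]) beam(1196);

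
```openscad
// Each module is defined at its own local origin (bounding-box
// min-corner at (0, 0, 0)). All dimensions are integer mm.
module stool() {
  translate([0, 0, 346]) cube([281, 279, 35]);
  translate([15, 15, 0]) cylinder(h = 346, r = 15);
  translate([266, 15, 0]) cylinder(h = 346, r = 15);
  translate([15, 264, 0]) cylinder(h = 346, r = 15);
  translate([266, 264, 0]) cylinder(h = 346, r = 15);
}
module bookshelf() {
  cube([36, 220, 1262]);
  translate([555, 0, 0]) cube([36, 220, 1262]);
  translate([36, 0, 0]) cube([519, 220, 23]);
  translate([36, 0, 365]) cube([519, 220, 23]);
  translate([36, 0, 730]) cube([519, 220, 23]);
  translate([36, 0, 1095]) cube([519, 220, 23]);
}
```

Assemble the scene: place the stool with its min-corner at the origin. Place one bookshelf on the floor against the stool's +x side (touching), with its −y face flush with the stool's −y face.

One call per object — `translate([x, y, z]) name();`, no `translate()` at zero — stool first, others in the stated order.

stool();
translate([281, 0, 0]) bookshelf();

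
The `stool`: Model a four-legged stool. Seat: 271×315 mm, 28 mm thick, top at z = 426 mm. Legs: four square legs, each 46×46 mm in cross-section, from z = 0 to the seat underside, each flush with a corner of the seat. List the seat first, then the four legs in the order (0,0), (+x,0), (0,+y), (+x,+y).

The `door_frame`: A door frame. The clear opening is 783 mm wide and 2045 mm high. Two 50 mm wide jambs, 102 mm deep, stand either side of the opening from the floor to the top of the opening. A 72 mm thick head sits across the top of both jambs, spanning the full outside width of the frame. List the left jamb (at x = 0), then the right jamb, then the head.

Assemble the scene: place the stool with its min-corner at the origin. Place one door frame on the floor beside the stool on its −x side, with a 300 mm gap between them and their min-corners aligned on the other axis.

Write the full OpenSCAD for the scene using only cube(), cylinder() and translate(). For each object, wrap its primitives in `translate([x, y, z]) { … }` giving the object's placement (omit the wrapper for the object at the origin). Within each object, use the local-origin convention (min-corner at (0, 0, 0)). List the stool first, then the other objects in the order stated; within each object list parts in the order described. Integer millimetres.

translate([0, 0, 398]) cube([271, 315, 28]);
cube([46, 46, 398]);
translate([225, 0, 0]) cube([46, 46, 398]);
translate([0, 269, 0]) cube([46, 46, 398]);
translate([225, 269, 0]) cube([46, 46, 398]);
translate([-1183, 0, 0]) {
  cube([50, 102, 2045]);
  translate([833, 0, 0]) cube([50, 102, 2045]);
  translate([0, 0, 2045]) cube([883, 102, 72]);
}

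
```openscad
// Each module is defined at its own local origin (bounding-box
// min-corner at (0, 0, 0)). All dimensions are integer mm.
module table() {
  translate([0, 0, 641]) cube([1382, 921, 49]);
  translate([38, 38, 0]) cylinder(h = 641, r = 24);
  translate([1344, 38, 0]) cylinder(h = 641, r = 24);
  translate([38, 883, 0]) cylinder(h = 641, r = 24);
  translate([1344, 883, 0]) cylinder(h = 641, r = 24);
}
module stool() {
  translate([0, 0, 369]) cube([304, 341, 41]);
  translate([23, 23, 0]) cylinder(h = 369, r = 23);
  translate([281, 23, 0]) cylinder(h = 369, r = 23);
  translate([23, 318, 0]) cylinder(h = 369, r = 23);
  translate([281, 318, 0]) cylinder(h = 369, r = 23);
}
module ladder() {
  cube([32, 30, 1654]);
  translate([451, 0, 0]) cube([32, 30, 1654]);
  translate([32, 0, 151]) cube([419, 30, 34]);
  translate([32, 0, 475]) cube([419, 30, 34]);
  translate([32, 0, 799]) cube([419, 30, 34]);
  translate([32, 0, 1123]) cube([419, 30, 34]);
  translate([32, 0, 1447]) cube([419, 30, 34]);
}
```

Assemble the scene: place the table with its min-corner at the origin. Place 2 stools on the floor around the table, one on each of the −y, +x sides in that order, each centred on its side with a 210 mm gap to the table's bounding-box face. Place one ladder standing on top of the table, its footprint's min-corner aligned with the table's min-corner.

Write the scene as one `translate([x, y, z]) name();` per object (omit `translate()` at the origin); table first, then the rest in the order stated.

table();
translate([539, -551, 0]) stool();
translate([1592, 290, 0]) stool();
translate([0, 0, 690]) ladder();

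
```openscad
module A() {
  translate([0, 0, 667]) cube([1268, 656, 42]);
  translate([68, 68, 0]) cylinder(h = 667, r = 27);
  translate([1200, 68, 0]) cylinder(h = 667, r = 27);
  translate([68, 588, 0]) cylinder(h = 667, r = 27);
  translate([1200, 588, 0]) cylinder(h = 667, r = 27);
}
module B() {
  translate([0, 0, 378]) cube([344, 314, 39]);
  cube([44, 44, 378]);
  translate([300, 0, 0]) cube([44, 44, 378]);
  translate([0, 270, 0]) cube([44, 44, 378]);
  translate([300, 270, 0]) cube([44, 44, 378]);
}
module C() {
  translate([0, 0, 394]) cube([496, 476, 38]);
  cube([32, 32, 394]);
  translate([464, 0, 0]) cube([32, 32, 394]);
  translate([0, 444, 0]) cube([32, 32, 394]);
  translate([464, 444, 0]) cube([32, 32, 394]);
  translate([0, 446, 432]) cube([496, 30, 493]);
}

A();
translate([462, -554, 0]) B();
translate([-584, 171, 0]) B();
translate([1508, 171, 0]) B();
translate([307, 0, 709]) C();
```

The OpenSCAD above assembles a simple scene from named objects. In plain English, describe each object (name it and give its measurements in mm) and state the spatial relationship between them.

A is a table: top 1268 mm (x) × 656 mm (y), 42 mm thick, upper face at z = 709 mm, on four round legs of 54 mm diameter, each leg's bounding box inset 41 mm from the nearest pair of top edges, running from z = 0 to the bottom of the top.

B is a simple wooden stool: a rectangular seat 344 mm (x) by 314 mm (y), 39 mm thick, top face at z = 417 mm, on four square legs, each 44×44 mm in cross-section. The legs rest on z = 0, each flush with a corner of the seat.

C is a chair: 496×476 mm seat, 38 mm thick, top at z = 432 mm, on four 32 mm square corner legs flush with the seat edges. A 30 mm thick backrest slab spans the full seat width, extending 493 mm above the seat top, its back face flush with the seat's +y edge.

Three stools sit around the table at the −y, −x, +x sides. The chair is on top of the table.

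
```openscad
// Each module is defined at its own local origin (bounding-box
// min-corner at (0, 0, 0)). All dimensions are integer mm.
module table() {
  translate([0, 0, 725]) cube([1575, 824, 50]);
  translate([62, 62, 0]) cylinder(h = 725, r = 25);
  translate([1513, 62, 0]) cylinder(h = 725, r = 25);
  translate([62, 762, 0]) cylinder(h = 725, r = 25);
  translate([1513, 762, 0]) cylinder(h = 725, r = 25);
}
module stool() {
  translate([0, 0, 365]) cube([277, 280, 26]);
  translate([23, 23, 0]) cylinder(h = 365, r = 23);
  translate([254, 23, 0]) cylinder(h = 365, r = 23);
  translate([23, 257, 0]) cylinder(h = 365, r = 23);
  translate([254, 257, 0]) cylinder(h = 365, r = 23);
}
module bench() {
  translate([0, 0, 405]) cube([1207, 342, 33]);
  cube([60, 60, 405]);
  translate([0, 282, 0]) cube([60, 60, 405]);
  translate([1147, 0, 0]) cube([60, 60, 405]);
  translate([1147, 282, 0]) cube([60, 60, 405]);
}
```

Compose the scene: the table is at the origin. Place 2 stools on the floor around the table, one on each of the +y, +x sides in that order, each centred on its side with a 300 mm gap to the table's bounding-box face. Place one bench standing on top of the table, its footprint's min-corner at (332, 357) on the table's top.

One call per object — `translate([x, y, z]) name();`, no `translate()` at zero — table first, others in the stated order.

table();
translate([649, 1124, 0]) stool();
translate([1875, 272, 0]) stool();
translate([332, 357, 775]) bench();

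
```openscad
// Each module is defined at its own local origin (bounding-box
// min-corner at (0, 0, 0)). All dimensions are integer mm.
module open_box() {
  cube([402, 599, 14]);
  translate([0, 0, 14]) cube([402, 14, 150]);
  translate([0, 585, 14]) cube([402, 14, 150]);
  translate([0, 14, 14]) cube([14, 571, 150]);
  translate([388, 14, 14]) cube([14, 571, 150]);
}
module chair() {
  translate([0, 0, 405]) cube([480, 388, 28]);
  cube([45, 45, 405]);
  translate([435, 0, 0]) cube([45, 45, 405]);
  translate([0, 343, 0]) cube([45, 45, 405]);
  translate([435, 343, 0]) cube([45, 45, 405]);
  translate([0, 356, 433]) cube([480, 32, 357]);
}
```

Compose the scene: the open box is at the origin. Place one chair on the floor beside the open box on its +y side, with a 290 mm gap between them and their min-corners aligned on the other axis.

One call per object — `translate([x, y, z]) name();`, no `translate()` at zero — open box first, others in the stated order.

open_box();
translate([0, 889, 0]) chair();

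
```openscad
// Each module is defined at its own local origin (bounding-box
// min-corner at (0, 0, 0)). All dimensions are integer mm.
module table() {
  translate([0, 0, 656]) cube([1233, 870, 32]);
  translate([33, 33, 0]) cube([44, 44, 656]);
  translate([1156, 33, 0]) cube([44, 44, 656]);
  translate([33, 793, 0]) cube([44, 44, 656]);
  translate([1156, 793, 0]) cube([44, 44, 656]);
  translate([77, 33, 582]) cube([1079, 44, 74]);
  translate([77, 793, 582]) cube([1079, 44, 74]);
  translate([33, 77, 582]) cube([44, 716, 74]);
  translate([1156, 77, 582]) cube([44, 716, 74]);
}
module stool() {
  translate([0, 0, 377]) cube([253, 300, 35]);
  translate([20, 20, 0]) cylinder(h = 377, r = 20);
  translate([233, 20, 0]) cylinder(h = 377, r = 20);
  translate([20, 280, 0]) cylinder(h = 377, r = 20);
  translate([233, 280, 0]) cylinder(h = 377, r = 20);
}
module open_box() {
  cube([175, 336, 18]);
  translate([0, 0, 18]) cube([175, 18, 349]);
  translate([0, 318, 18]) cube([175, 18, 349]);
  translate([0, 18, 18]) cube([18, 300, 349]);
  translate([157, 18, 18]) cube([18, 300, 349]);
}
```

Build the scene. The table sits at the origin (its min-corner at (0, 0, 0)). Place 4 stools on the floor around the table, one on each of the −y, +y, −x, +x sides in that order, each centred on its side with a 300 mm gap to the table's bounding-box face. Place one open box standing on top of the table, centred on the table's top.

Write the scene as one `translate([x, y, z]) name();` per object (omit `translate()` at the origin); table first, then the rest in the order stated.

table();
translate([490, -600, 0]) stool();
translate([490, 1170, 0]) stool();
translate([-553, 285, 0]) stool();
translate([1533, 285, 0]) stool();
translate([529, 267, 688]) open_box();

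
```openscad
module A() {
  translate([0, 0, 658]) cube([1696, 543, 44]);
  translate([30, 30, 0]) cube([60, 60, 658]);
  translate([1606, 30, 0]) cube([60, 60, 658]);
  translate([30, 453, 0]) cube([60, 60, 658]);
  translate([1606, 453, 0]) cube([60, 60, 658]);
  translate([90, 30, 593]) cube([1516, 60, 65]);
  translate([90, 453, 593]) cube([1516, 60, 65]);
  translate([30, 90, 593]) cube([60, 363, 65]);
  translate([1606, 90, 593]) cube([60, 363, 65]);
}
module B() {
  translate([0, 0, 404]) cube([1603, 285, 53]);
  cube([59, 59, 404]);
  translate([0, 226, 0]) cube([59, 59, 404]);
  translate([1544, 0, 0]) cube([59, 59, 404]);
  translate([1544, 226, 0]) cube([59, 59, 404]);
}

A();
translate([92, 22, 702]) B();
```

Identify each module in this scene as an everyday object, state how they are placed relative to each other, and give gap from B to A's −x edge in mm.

A is a table. B is a bench. The bench is on top of the table. The gap from the bench to the table's −x edge is 92 mm.

The bench's min-x is at 92; the table's min-x is 0; gap = 92 mm.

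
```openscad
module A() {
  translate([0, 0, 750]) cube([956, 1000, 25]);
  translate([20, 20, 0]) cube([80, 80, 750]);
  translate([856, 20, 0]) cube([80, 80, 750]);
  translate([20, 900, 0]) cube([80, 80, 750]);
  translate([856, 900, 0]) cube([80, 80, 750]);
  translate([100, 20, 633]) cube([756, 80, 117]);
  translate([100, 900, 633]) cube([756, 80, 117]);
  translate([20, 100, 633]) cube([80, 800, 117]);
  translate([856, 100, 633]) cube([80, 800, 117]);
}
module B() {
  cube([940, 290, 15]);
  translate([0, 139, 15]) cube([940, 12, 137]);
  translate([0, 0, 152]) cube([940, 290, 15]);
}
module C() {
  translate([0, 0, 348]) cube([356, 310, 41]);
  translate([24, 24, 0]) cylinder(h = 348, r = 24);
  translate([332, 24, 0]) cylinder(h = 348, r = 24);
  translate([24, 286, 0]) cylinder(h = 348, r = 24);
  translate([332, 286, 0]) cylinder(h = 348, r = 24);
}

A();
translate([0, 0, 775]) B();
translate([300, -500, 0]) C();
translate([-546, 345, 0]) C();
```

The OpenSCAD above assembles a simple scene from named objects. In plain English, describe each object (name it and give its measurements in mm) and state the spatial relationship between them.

A is a rectangular dining table. The top is 956×1000×25 mm with its upper surface at z = 775 mm. It stands on four 80×80 mm square legs, each inset 20 mm from the nearest pair of top edges, running from the floor to the underside of the top. Four apron rails, 80 mm thick and 117 mm tall, run between adjacent legs with their top edges flush with the underside of the top and their outer faces flush with the legs' outer faces.

B is an I-beam lying along x, 940 mm long. Overall section height 167 mm. Two flanges 290 mm wide (y) and 15 mm thick, one on the floor and one at the top; a web 12 mm thick runs between them, centred on the flange width.

C is a simple wooden stool: a rectangular seat 356 mm (x) by 310 mm (y), 41 mm thick, top face at z = 389 mm, on four round legs, each 48 mm in diameter. The legs rest on z = 0, each leg's axis is inset half a diameter from the nearest pair of seat edges (so the leg's bounding box is flush with the corner).

The I-beam is on top of the table. Two stools sit around the table at the −y, −x sides.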